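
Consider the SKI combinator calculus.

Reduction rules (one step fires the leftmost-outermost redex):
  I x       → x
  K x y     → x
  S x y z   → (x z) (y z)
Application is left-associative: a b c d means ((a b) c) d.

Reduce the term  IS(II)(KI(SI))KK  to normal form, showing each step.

  start: IS(II)(KI(SI))KK
  →1  S(II)(KI(SI))KK
  →2  IIK(KI(SI)K)K
  →3  IK(KI(SI)K)K
  →4  K(KI(SI)K)K
  →5  KI(SI)K
  →6  IK
  →7  K

Answer: normal form = K  (in 7 steps)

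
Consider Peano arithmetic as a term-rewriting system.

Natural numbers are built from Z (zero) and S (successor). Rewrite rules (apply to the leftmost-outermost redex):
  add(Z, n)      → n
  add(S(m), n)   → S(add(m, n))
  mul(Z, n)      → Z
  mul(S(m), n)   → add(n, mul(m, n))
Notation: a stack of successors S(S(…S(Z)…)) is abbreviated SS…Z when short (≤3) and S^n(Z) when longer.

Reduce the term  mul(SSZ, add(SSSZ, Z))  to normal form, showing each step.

  start: mul(SSZ, add(SSSZ, Z))
  step 1: add(add(SSSZ, Z), mul(SZ, add(SSSZ, Z)))
  step 2: add(S(add(SSZ, Z)), mul(SZ, add(SSSZ, Z)))
  step 3: S(add(add(SSZ, Z), mul(SZ, add(SSSZ, Z))))
  step 4: S(add(S(add(SZ, Z)), mul(SZ, add(SSSZ, Z))))
  step 5: S(S(add(add(SZ, Z), mul(SZ, add(SSSZ, Z)))))
  step 6: S(S(add(S(add(Z, Z)), mul(SZ, add(SSSZ, Z)))))
  step 7: S(S(S(add(add(Z, Z), mul(SZ, add(SSSZ, Z))))))
  step 8: S(S(S(add(Z, mul(SZ, add(SSSZ, Z))))))
  step 9: S(S(S(mul(SZ, add(SSSZ, Z)))))
  step 10: S(S(S(add(add(SSSZ, Z), mul(Z, add(SSSZ, Z))))))
  step 11: S(S(S(add(S(add(SSZ, Z)), mul(Z, add(SSSZ, Z))))))
  step 12: S(S(S(S(add(add(SSZ, Z), mul(Z, add(SSSZ, Z)))))))
  step 13: S(S(S(S(add(S(add(SZ, Z)), mul(Z, add(SSSZ, Z)))))))
  step 14: S(S(S(S(S(add(add(SZ, Z), mul(Z, add(SSSZ, Z))))))))
  step 15: S(S(S(S(S(add(S(add(Z, Z)), mul(Z, add(SSSZ, Z))))))))
  step 16: S(S(S(S(S(S(add(add(Z, Z), mul(Z, add(SSSZ, Z)))))))))
  step 17: S(S(S(S(S(S(add(Z, mul(Z, add(SSSZ, Z)))))))))
  step 18: S(S(S(S(S(S(mul(Z, add(SSSZ, Z))))))))
  step 19: S^6(Z)

Answer: normal form = S^6(Z)  (in 19 steps)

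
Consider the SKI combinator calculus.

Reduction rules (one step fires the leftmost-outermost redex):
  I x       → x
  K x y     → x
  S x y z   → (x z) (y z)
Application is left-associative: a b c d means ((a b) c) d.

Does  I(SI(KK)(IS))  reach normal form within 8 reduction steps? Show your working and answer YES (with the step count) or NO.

Answer: YES — reaches normal form SK in 5 ≤ 8 steps

Working:
  start: I(SI(KK)(IS))
  step 1: SI(KK)(IS)
  step 2: I(IS)(KK(IS))
  step 3: IS(KK(IS))
  step 4: S(KK(IS))
  step 5: SK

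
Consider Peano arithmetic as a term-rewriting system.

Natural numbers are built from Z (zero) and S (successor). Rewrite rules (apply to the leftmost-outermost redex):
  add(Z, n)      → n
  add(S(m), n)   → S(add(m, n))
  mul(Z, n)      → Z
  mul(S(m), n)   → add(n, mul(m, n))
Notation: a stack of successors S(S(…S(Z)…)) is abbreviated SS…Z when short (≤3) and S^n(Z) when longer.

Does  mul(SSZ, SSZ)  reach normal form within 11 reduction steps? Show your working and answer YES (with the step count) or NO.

  start: mul(SSZ, SSZ)
  step 1: add(SSZ, mul(SZ, SSZ))
  step 2: S(add(SZ, mul(SZ, SSZ)))
  step 3: S(S(add(Z, mul(SZ, SSZ))))
  step 4: S(S(mul(SZ, SSZ)))
  step 5: S(S(add(SSZ, mul(Z, SSZ))))
  step 6: S(S(S(add(SZ, mul(Z, SSZ)))))
  step 7: S(S(S(S(add(Z, mul(Z, SSZ))))))
  step 8: S(S(S(S(mul(Z, SSZ)))))
  step 9: S^4(Z)

Answer: YES — reaches normal form S^4(Z) in 9 ≤ 11 steps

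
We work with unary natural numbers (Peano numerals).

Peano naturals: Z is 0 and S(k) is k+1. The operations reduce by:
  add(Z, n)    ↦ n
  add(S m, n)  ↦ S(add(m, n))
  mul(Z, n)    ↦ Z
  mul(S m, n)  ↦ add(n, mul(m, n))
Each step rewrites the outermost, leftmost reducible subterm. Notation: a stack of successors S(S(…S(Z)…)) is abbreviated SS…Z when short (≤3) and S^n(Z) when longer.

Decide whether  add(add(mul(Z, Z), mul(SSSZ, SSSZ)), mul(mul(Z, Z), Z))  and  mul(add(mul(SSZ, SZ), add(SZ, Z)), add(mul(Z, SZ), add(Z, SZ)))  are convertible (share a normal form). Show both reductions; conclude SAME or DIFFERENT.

Term A:
  start: add(add(mul(Z, Z), mul(SSSZ, SSSZ)), mul(mul(Z, Z), Z))
  [1] add(add(Z, mul(SSSZ, SSSZ)), mul(mul(Z, Z), Z))
  [2] add(mul(SSSZ, SSSZ), mul(mul(Z, Z), Z))
  [3] add(add(SSSZ, mul(SSZ, SSSZ)), mul(mul(Z, Z), Z))
  [4] add(S(add(SSZ, mul(SSZ, SSSZ))), mul(mul(Z, Z), Z))
  [5] S(add(add(SSZ, mul(SSZ, SSSZ)), mul(mul(Z, Z), Z)))
  [6] S(add(S(add(SZ, mul(SSZ, SSSZ))), mul(mul(Z, Z), Z)))
  [7] S(S(add(add(SZ, mul(SSZ, SSSZ)), mul(mul(Z, Z), Z))))
  [8] S(S(add(S(add(Z, mul(SSZ, SSSZ))), mul(mul(Z, Z), Z))))
  [9] S(S(S(add(add(Z, mul(SSZ, SSSZ)), mul(mul(Z, Z), Z)))))
  [10] S(S(S(add(mul(SSZ, SSSZ), mul(mul(Z, Z), Z)))))
  [11] S(S(S(add(add(SSSZ, mul(SZ, SSSZ)), mul(mul(Z, Z), Z)))))
  [12] S(S(S(add(S(add(SSZ, mul(SZ, SSSZ))), mul(mul(Z, Z), Z)))))
  [13] S(S(S(S(add(add(SSZ, mul(SZ, SSSZ)), mul(mul(Z, Z), Z))))))
  [14] S(S(S(S(add(S(add(SZ, mul(SZ, SSSZ))), mul(mul(Z, Z), Z))))))
  [15] S(S(S(S(S(add(add(SZ, mul(SZ, SSSZ)), mul(mul(Z, Z), Z)))))))
  [16] S(S(S(S(S(add(S(add(Z, mul(SZ, SSSZ))), mul(mul(Z, Z), Z)))))))
  [17] S(S(S(S(S(S(add(add(Z, mul(SZ, SSSZ)), mul(mul(Z, Z), Z))))))))
  [18] S(S(S(S(S(S(add(mul(SZ, SSSZ), mul(mul(Z, Z), Z))))))))
  [19] S(S(S(S(S(S(add(add(SSSZ, mul(Z, SSSZ)), mul(mul(Z, Z), Z))))))))
  [20] S(S(S(S(S(S(add(S(add(SSZ, mul(Z, SSSZ))), mul(mul(Z, Z), Z))))))))
  [21] S(S(S(S(S(S(S(add(add(SSZ, mul(Z, SSSZ)), mul(mul(Z, Z), Z)))))))))
  [22] S(S(S(S(S(S(S(add(S(add(SZ, mul(Z, SSSZ))), mul(mul(Z, Z), Z)))))))))
  [23] S(S(S(S(S(S(S(S(add(add(SZ, mul(Z, SSSZ)), mul(mul(Z, Z), Z))))))))))
  [24] S(S(S(S(S(S(S(S(add(S(add(Z, mul(Z, SSSZ))), mul(mul(Z, Z), Z))))))))))
  [25] S(S(S(S(S(S(S(S(S(add(add(Z, mul(Z, SSSZ)), mul(mul(Z, Z), Z)))))))))))
  [26] S(S(S(S(S(S(S(S(S(add(mul(Z, SSSZ), mul(mul(Z, Z), Z)))))))))))
  [27] S(S(S(S(S(S(S(S(S(add(Z, mul(mul(Z, Z), Z)))))))))))
  [28] S(S(S(S(S(S(S(S(S(mul(mul(Z, Z), Z))))))))))
  [29] S(S(S(S(S(S(S(S(S(mul(Z, Z))))))))))
  [30] S^9(Z)

Term B:
  start: mul(add(mul(SSZ, SZ), add(SZ, Z)), add(mul(Z, SZ), add(Z, SZ)))
  [1] mul(add(add(SZ, mul(SZ, SZ)), add(SZ, Z)), add(mul(Z, SZ), add(Z, SZ)))
  [2] mul(add(S(add(Z, mul(SZ, SZ))), add(SZ, Z)), add(mul(Z, SZ), add(Z, SZ)))
  [3] mul(S(add(add(Z, mul(SZ, SZ)), add(SZ, Z))), add(mul(Z, SZ), add(Z, SZ)))
  [4] add(add(mul(Z, SZ), add(Z, SZ)), mul(add(add(Z, mul(SZ, SZ)), add(SZ, Z)), add(mul(Z, SZ), add(Z, SZ))))
  [5] add(add(Z, add(Z, SZ)), mul(add(add(Z, mul(SZ, SZ)), add(SZ, Z)), add(mul(Z, SZ), add(Z, SZ))))
  [6] add(add(Z, SZ), mul(add(add(Z, mul(SZ, SZ)), add(SZ, Z)), add(mul(Z, SZ), add(Z, SZ))))
  [7] add(SZ, mul(add(add(Z, mul(SZ, SZ)), add(SZ, Z)), add(mul(Z, SZ), add(Z, SZ))))
  [8] S(add(Z, mul(add(add(Z, mul(SZ, SZ)), add(SZ, Z)), add(mul(Z, SZ), add(Z, SZ)))))
  [9] S(mul(add(add(Z, mul(SZ, SZ)), add(SZ, Z)), add(mul(Z, SZ), add(Z, SZ))))
  [10] S(mul(add(mul(SZ, SZ), add(SZ, Z)), add(mul(Z, SZ), add(Z, SZ))))
  [11] S(mul(add(add(SZ, mul(Z, SZ)), add(SZ, Z)), add(mul(Z, SZ), add(Z, SZ))))
  [12] S(mul(add(S(add(Z, mul(Z, SZ))), add(SZ, Z)), add(mul(Z, SZ), add(Z, SZ))))
  [13] S(mul(S(add(add(Z, mul(Z, SZ)), add(SZ, Z))), add(mul(Z, SZ), add(Z, SZ))))
  [14] S(add(add(mul(Z, SZ), add(Z, SZ)), mul(add(add(Z, mul(Z, SZ)), add(SZ, Z)), add(mul(Z, SZ), add(Z, SZ)))))
  [15] S(add(add(Z, add(Z, SZ)), mul(add(add(Z, mul(Z, SZ)), add(SZ, Z)), add(mul(Z, SZ), add(Z, SZ)))))
  [16] S(add(add(Z, SZ), mul(add(add(Z, mul(Z, SZ)), add(SZ, Z)), add(mul(Z, SZ), add(Z, SZ)))))
  [17] S(add(SZ, mul(add(add(Z, mul(Z, SZ)), add(SZ, Z)), add(mul(Z, SZ), add(Z, SZ)))))
  [18] S(S(add(Z, mul(add(add(Z, mul(Z, SZ)), add(SZ, Z)), add(mul(Z, SZ), add(Z, SZ))))))
  [19] S(S(mul(add(add(Z, mul(Z, SZ)), add(SZ, Z)), add(mul(Z, SZ), add(Z, SZ)))))
  [20] S(S(mul(add(mul(Z, SZ), add(SZ, Z)), add(mul(Z, SZ), add(Z, SZ)))))
  [21] S(S(mul(add(Z, add(SZ, Z)), add(mul(Z, SZ), add(Z, SZ)))))
  [22] S(S(mul(add(SZ, Z), add(mul(Z, SZ), add(Z, SZ)))))
  [23] S(S(mul(S(add(Z, Z)), add(mul(Z, SZ), add(Z, SZ)))))
  [24] S(S(add(add(mul(Z, SZ), add(Z, SZ)), mul(add(Z, Z), add(mul(Z, SZ), add(Z, SZ))))))
  [25] S(S(add(add(Z, add(Z, SZ)), mul(add(Z, Z), add(mul(Z, SZ), add(Z, SZ))))))
  [26] S(S(add(add(Z, SZ), mul(add(Z, Z), add(mul(Z, SZ), add(Z, SZ))))))
  [27] S(S(add(SZ, mul(add(Z, Z), add(mul(Z, SZ), add(Z, SZ))))))
  [28] S(S(S(add(Z, mul(add(Z, Z), add(mul(Z, SZ), add(Z, SZ)))))))
  [29] S(S(S(mul(add(Z, Z), add(mul(Z, SZ), add(Z, SZ))))))
  [30] S(S(S(mul(Z, add(mul(Z, SZ), add(Z, SZ))))))
  [31] SSSZ

Answer: DIFFERENT — A ⇓ S^9(Z), B ⇓ SSSZ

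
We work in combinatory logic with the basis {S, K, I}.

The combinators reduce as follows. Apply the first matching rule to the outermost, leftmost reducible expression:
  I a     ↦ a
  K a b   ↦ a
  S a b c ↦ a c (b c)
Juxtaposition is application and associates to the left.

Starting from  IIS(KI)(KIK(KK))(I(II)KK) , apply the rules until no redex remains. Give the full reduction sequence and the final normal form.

Answer: normal form = K  (in 8 steps)

Derivation:
  start: IIS(KI)(KIK(KK))(I(II)KK)
  [1] IS(KI)(KIK(KK))(I(II)KK)
  [2] S(KI)(KIK(KK))(I(II)KK)
  [3] KI(I(II)KK)(KIK(KK)(I(II)KK))
  [4] I(KIK(KK)(I(II)KK))
  [5] KIK(KK)(I(II)KK)
  [6] I(KK)(I(II)KK)
  [7] KK(I(II)KK)
  [8] K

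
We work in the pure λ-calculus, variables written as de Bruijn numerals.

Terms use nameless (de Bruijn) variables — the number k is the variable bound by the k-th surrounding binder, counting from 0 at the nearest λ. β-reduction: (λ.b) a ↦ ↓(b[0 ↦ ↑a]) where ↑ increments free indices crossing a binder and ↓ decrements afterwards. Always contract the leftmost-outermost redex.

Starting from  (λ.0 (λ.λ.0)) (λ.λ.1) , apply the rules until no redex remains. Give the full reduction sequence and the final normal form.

  start: (λ.0 (λ.λ.0)) (λ.λ.1)
  [1] (λ.λ.1) (λ.λ.0)
  [2] λ.λ.λ.0

Answer: normal form = λ.λ.λ.0  (in 2 steps)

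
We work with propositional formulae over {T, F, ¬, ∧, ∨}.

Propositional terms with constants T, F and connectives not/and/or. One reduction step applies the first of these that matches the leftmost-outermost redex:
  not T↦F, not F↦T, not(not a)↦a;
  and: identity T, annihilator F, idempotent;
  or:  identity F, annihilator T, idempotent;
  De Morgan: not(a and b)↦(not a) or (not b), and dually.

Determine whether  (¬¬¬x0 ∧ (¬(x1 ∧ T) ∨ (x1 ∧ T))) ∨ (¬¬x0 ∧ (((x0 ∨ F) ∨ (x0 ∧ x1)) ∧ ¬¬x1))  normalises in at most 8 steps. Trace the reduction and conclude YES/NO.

  start: (¬¬¬x0 ∧ (¬(x1 ∧ T) ∨ (x1 ∧ T))) ∨ (¬¬x0 ∧ (((x0 ∨ F) ∨ (x0 ∧ x1)) ∧ ¬¬x1))
  →1  (¬x0 ∧ (¬(x1 ∧ T) ∨ (x1 ∧ T))) ∨ (¬¬x0 ∧ (((x0 ∨ F) ∨ (x0 ∧ x1)) ∧ ¬¬x1))
  →2  (¬x0 ∧ ((¬x1 ∨ ¬T) ∨ (x1 ∧ T))) ∨ (¬¬x0 ∧ (((x0 ∨ F) ∨ (x0 ∧ x1)) ∧ ¬¬x1))
  →3  (¬x0 ∧ ((¬x1 ∨ F) ∨ (x1 ∧ T))) ∨ (¬¬x0 ∧ (((x0 ∨ F) ∨ (x0 ∧ x1)) ∧ ¬¬x1))
  →4  (¬x0 ∧ (¬x1 ∨ (x1 ∧ T))) ∨ (¬¬x0 ∧ (((x0 ∨ F) ∨ (x0 ∧ x1)) ∧ ¬¬x1))
  →5  (¬x0 ∧ (¬x1 ∨ x1)) ∨ (¬¬x0 ∧ (((x0 ∨ F) ∨ (x0 ∧ x1)) ∧ ¬¬x1))
  →6  (¬x0 ∧ (¬x1 ∨ x1)) ∨ (x0 ∧ (((x0 ∨ F) ∨ (x0 ∧ x1)) ∧ ¬¬x1))
  →7  (¬x0 ∧ (¬x1 ∨ x1)) ∨ (x0 ∧ ((x0 ∨ (x0 ∧ x1)) ∧ ¬¬x1))
  →8  (¬x0 ∧ (¬x1 ∨ x1)) ∨ (x0 ∧ ((x0 ∨ (x0 ∧ x1)) ∧ x1))

Answer: YES — reaches normal form (¬x0 ∧ (¬x1 ∨ x1)) ∨ (x0 ∧ ((x0 ∨ (x0 ∧ x1)) ∧ x1)) in 8 ≤ 8 steps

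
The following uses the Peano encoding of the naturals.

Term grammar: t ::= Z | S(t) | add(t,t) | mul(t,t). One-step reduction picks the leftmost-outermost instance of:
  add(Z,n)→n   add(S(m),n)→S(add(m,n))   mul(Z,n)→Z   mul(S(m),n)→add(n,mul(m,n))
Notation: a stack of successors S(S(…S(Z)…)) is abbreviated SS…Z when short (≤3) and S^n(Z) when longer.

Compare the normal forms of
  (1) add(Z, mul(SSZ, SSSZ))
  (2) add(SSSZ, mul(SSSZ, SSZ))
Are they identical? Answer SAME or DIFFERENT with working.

Answer: DIFFERENT — A ⇓ S^6(Z), B ⇓ S^9(Z)

Working:
Term A:
  start: add(Z, mul(SSZ, SSSZ))
  [1] mul(SSZ, SSSZ)
  [2] add(SSSZ, mul(SZ, SSSZ))
  [3] S(add(SSZ, mul(SZ, SSSZ)))
  [4] S(S(add(SZ, mul(SZ, SSSZ))))
  [5] S(S(S(add(Z, mul(SZ, SSSZ)))))
  [6] S(S(S(mul(SZ, SSSZ))))
  [7] S(S(S(add(SSSZ, mul(Z, SSSZ)))))
  [8] S(S(S(S(add(SSZ, mul(Z, SSSZ))))))
  [9] S(S(S(S(S(add(SZ, mul(Z, SSSZ)))))))
  [10] S(S(S(S(S(S(add(Z, mul(Z, SSSZ))))))))
  [11] S(S(S(S(S(S(mul(Z, SSSZ)))))))
  [12] S^6(Z)

Term B:
  start: add(SSSZ, mul(SSSZ, SSZ))
  [1] S(add(SSZ, mul(SSSZ, SSZ)))
  [2] S(S(add(SZ, mul(SSSZ, SSZ))))
  [3] S(S(S(add(Z, mul(SSSZ, SSZ)))))
  [4] S(S(S(mul(SSSZ, SSZ))))
  [5] S(S(S(add(SSZ, mul(SSZ, SSZ)))))
  [6] S(S(S(S(add(SZ, mul(SSZ, SSZ))))))
  [7] S(S(S(S(S(add(Z, mul(SSZ, SSZ)))))))
  [8] S(S(S(S(S(mul(SSZ, SSZ))))))
  [9] S(S(S(S(S(add(SSZ, mul(SZ, SSZ)))))))
  [10] S(S(S(S(S(S(add(SZ, mul(SZ, SSZ))))))))
  [11] S(S(S(S(S(S(S(add(Z, mul(SZ, SSZ)))))))))
  [12] S(S(S(S(S(S(S(mul(SZ, SSZ))))))))
  [13] S(S(S(S(S(S(S(add(SSZ, mul(Z, SSZ)))))))))
  [14] S(S(S(S(S(S(S(S(add(SZ, mul(Z, SSZ))))))))))
  [15] S(S(S(S(S(S(S(S(S(add(Z, mul(Z, SSZ)))))))))))
  [16] S(S(S(S(S(S(S(S(S(mul(Z, SSZ))))))))))
  [17] S^9(Z)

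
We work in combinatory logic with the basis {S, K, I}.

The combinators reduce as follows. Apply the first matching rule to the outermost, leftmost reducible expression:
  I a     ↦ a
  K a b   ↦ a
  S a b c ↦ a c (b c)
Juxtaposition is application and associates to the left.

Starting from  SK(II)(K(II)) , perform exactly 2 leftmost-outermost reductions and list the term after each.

Answer: after 2 steps: K(II)

Derivation:
  start: SK(II)(K(II))
  step 1: K(K(II))(II(K(II)))
  step 2: K(II)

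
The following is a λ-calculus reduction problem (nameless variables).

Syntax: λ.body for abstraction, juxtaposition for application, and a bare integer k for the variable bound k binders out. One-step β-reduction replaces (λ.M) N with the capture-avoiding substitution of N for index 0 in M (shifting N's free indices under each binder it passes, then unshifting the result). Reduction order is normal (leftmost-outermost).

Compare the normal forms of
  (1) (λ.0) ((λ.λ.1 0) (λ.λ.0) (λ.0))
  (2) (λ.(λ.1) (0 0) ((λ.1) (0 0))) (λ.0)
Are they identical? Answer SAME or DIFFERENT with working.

Term A:
  start: (λ.0) ((λ.λ.1 0) (λ.λ.0) (λ.0))
  [1] (λ.λ.1 0) (λ.λ.0) (λ.0)
  [2] (λ.(λ.λ.0) 0) (λ.0)
  [3] (λ.λ.0) (λ.0)
  [4] λ.0

Term B:
  start: (λ.(λ.1) (0 0) ((λ.1) (0 0))) (λ.0)
  [1] (λ.λ.0) ((λ.0) (λ.0)) ((λ.λ.0) ((λ.0) (λ.0)))
  [2] (λ.0) ((λ.λ.0) ((λ.0) (λ.0)))
  [3] (λ.λ.0) ((λ.0) (λ.0))
  [4] λ.0

Answer: SAME — A ⇓ λ.0, B ⇓ λ.0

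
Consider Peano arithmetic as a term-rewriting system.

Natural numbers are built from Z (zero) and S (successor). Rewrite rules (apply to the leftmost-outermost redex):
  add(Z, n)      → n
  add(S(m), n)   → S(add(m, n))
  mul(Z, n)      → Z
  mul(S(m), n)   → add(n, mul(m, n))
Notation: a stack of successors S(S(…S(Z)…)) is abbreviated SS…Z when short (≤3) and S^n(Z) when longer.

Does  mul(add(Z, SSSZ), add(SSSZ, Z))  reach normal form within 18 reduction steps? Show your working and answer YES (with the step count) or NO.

Answer: NO — after 18 steps the term is S(S(S(S(S(S(add(Z, mul(SZ, add(SSSZ, Z))))))))), not yet normal

Working:
  start: mul(add(Z, SSSZ), add(SSSZ, Z))
  [1] mul(SSSZ, add(SSSZ, Z))
  [2] add(add(SSSZ, Z), mul(SSZ, add(SSSZ, Z)))
  [3] add(S(add(SSZ, Z)), mul(SSZ, add(SSSZ, Z)))
  [4] S(add(add(SSZ, Z), mul(SSZ, add(SSSZ, Z))))
  [5] S(add(S(add(SZ, Z)), mul(SSZ, add(SSSZ, Z))))
  [6] S(S(add(add(SZ, Z), mul(SSZ, add(SSSZ, Z)))))
  [7] S(S(add(S(add(Z, Z)), mul(SSZ, add(SSSZ, Z)))))
  [8] S(S(S(add(add(Z, Z), mul(SSZ, add(SSSZ, Z))))))
  [9] S(S(S(add(Z, mul(SSZ, add(SSSZ, Z))))))
  [10] S(S(S(mul(SSZ, add(SSSZ, Z)))))
  [11] S(S(S(add(add(SSSZ, Z), mul(SZ, add(SSSZ, Z))))))
  [12] S(S(S(add(S(add(SSZ, Z)), mul(SZ, add(SSSZ, Z))))))
  [13] S(S(S(S(add(add(SSZ, Z), mul(SZ, add(SSSZ, Z)))))))
  [14] S(S(S(S(add(S(add(SZ, Z)), mul(SZ, add(SSSZ, Z)))))))
  [15] S(S(S(S(S(add(add(SZ, Z), mul(SZ, add(SSSZ, Z))))))))
  [16] S(S(S(S(S(add(S(add(Z, Z)), mul(SZ, add(SSSZ, Z))))))))
  [17] S(S(S(S(S(S(add(add(Z, Z), mul(SZ, add(SSSZ, Z)))))))))
  [18] S(S(S(S(S(S(add(Z, mul(SZ, add(SSSZ, Z)))))))))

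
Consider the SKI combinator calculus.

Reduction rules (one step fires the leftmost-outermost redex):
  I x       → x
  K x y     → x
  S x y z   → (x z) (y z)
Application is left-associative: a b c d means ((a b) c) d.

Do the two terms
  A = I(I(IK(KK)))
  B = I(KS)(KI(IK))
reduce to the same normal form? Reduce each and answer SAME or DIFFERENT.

Term A:
  start: I(I(IK(KK)))
  [1] I(IK(KK))
  [2] IK(KK)
  [3] K(KK)

Term B:
  start: I(KS)(KI(IK))
  [1] KS(KI(IK))
  [2] S

Answer: DIFFERENT — A ⇓ K(KK), B ⇓ S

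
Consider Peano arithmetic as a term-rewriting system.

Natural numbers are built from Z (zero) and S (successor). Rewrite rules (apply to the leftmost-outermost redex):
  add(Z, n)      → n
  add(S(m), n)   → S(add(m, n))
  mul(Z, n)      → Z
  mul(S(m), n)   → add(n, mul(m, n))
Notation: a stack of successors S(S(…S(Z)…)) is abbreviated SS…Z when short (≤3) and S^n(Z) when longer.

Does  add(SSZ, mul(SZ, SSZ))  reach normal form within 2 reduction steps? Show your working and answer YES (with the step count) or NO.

Answer: NO — after 2 steps the term is S(S(add(Z, mul(SZ, SSZ)))), not yet normal

Derivation:
  start: add(SSZ, mul(SZ, SSZ))
  step 1: S(add(SZ, mul(SZ, SSZ)))
  step 2: S(S(add(Z, mul(SZ, SSZ))))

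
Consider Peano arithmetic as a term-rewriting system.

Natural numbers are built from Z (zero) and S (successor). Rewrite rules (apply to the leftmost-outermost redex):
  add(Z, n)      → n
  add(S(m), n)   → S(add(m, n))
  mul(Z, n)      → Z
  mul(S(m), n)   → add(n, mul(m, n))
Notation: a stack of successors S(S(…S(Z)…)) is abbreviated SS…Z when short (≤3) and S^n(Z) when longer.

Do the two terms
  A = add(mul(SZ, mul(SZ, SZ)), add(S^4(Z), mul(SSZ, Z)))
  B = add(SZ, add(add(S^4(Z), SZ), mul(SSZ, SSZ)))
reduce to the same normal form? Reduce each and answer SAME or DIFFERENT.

Term A:
  start: add(mul(SZ, mul(SZ, SZ)), add(S^4(Z), mul(SSZ, Z)))
  →1  add(add(mul(SZ, SZ), mul(Z, mul(SZ, SZ))), add(S^4(Z), mul(SSZ, Z)))
  →2  add(add(add(SZ, mul(Z, SZ)), mul(Z, mul(SZ, SZ))), add(S^4(Z), mul(SSZ, Z)))
  →3  add(add(S(add(Z, mul(Z, SZ))), mul(Z, mul(SZ, SZ))), add(S^4(Z), mul(SSZ, Z)))
  →4  add(S(add(add(Z, mul(Z, SZ)), mul(Z, mul(SZ, SZ)))), add(S^4(Z), mul(SSZ, Z)))
  →5  S(add(add(add(Z, mul(Z, SZ)), mul(Z, mul(SZ, SZ))), add(S^4(Z), mul(SSZ, Z))))
  →6  S(add(add(mul(Z, SZ), mul(Z, mul(SZ, SZ))), add(S^4(Z), mul(SSZ, Z))))
  →7  S(add(add(Z, mul(Z, mul(SZ, SZ))), add(S^4(Z), mul(SSZ, Z))))
  →8  S(add(mul(Z, mul(SZ, SZ)), add(S^4(Z), mul(SSZ, Z))))
  →9  S(add(Z, add(S^4(Z), mul(SSZ, Z))))
  →10  S(add(S^4(Z), mul(SSZ, Z)))
  →11  S(S(add(SSSZ, mul(SSZ, Z))))
  →12  S(S(S(add(SSZ, mul(SSZ, Z)))))
  →13  S(S(S(S(add(SZ, mul(SSZ, Z))))))
  →14  S(S(S(S(S(add(Z, mul(SSZ, Z)))))))
  →15  S(S(S(S(S(mul(SSZ, Z))))))
  →16  S(S(S(S(S(add(Z, mul(SZ, Z)))))))
  →17  S(S(S(S(S(mul(SZ, Z))))))
  →18  S(S(S(S(S(add(Z, mul(Z, Z)))))))
  →19  S(S(S(S(S(mul(Z, Z))))))
  →20  S^5(Z)

Term B:
  start: add(SZ, add(add(S^4(Z), SZ), mul(SSZ, SSZ)))
  →1  S(add(Z, add(add(S^4(Z), SZ), mul(SSZ, SSZ))))
  →2  S(add(add(S^4(Z), SZ), mul(SSZ, SSZ)))
  →3  S(add(S(add(SSSZ, SZ)), mul(SSZ, SSZ)))
  →4  S(S(add(add(SSSZ, SZ), mul(SSZ, SSZ))))
  →5  S(S(add(S(add(SSZ, SZ)), mul(SSZ, SSZ))))
  →6  S(S(S(add(add(SSZ, SZ), mul(SSZ, SSZ)))))
  →7  S(S(S(add(S(add(SZ, SZ)), mul(SSZ, SSZ)))))
  →8  S(S(S(S(add(add(SZ, SZ), mul(SSZ, SSZ))))))
  →9  S(S(S(S(add(S(add(Z, SZ)), mul(SSZ, SSZ))))))
  →10  S(S(S(S(S(add(add(Z, SZ), mul(SSZ, SSZ)))))))
  →11  S(S(S(S(S(add(SZ, mul(SSZ, SSZ)))))))
  →12  S(S(S(S(S(S(add(Z, mul(SSZ, SSZ))))))))
  →13  S(S(S(S(S(S(mul(SSZ, SSZ)))))))
  →14  S(S(S(S(S(S(add(SSZ, mul(SZ, SSZ))))))))
  →15  S(S(S(S(S(S(S(add(SZ, mul(SZ, SSZ)))))))))
  →16  S(S(S(S(S(S(S(S(add(Z, mul(SZ, SSZ))))))))))
  →17  S(S(S(S(S(S(S(S(mul(SZ, SSZ)))))))))
  →18  S(S(S(S(S(S(S(S(add(SSZ, mul(Z, SSZ))))))))))
  →19  S(S(S(S(S(S(S(S(S(add(SZ, mul(Z, SSZ)))))))))))
  →20  S(S(S(S(S(S(S(S(S(S(add(Z, mul(Z, SSZ))))))))))))
  →21  S(S(S(S(S(S(S(S(S(S(mul(Z, SSZ)))))))))))
  →22  S^10(Z)

Answer: DIFFERENT — A ⇓ S^5(Z), B ⇓ S^10(Z)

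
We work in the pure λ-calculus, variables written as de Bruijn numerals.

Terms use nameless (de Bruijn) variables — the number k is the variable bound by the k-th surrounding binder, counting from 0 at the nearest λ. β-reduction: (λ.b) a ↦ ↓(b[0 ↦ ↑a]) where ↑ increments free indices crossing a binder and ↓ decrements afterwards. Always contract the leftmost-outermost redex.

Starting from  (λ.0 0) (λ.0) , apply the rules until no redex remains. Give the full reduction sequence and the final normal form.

  start: (λ.0 0) (λ.0)
  [1] (λ.0) (λ.0)
  [2] λ.0

Answer: normal form = λ.0  (in 2 steps)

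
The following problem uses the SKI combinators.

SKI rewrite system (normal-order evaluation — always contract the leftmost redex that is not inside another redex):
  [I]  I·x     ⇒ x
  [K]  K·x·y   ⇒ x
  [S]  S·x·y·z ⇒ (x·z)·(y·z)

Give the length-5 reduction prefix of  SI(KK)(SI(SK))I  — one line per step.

  start: SI(KK)(SI(SK))I
  [1] I(SI(SK))(KK(SI(SK)))I
  [2] SI(SK)(KK(SI(SK)))I
  [3] I(KK(SI(SK)))(SK(KK(SI(SK))))I
  [4] KK(SI(SK))(SK(KK(SI(SK))))I
  [5] K(SK(KK(SI(SK))))I

Answer: after 5 steps: K(SK(KK(SI(SK))))I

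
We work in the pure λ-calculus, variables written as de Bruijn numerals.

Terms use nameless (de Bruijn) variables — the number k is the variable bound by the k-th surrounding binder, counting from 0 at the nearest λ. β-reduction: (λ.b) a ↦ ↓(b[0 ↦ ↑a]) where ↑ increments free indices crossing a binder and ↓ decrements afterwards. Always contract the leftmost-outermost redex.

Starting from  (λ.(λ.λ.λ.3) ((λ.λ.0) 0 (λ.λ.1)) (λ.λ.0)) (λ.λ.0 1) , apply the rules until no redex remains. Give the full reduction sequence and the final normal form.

Answer: normal form = λ.λ.λ.0 1  (in 3 steps)

Working:
  start: (λ.(λ.λ.λ.3) ((λ.λ.0) 0 (λ.λ.1)) (λ.λ.0)) (λ.λ.0 1)
  step 1: (λ.λ.λ.λ.λ.0 1) ((λ.λ.0) (λ.λ.0 1) (λ.λ.1)) (λ.λ.0)
  step 2: (λ.λ.λ.λ.0 1) (λ.λ.0)
  step 3: λ.λ.λ.0 1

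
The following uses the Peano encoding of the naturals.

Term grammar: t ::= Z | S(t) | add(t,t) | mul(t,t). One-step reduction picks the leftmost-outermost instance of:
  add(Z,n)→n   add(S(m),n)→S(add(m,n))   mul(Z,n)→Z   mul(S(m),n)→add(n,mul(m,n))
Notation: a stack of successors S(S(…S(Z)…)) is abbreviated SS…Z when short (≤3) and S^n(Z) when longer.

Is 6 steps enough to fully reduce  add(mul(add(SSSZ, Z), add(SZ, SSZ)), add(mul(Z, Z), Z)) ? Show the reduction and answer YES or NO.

Answer: NO — after 6 steps the term is S(add(add(SSZ, mul(add(SSZ, Z), add(SZ, SSZ))), add(mul(Z, Z), Z))), not yet normal

Derivation:
  start: add(mul(add(SSSZ, Z), add(SZ, SSZ)), add(mul(Z, Z), Z))
  step 1: add(mul(S(add(SSZ, Z)), add(SZ, SSZ)), add(mul(Z, Z), Z))
  step 2: add(add(add(SZ, SSZ), mul(add(SSZ, Z), add(SZ, SSZ))), add(mul(Z, Z), Z))
  step 3: add(add(S(add(Z, SSZ)), mul(add(SSZ, Z), add(SZ, SSZ))), add(mul(Z, Z), Z))
  step 4: add(S(add(add(Z, SSZ), mul(add(SSZ, Z), add(SZ, SSZ)))), add(mul(Z, Z), Z))
  step 5: S(add(add(add(Z, SSZ), mul(add(SSZ, Z), add(SZ, SSZ))), add(mul(Z, Z), Z)))
  step 6: S(add(add(SSZ, mul(add(SSZ, Z), add(SZ, SSZ))), add(mul(Z, Z), Z)))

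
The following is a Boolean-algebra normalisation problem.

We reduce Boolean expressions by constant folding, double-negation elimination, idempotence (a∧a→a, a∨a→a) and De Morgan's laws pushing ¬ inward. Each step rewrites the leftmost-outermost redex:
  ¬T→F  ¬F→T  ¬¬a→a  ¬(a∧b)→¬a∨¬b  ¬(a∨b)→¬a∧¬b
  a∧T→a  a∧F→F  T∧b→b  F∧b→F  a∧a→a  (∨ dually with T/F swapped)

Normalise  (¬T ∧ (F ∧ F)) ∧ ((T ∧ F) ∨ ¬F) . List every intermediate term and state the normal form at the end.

Answer: normal form = F  (in 3 steps)

Derivation:
  start: (¬T ∧ (F ∧ F)) ∧ ((T ∧ F) ∨ ¬F)
  →1  (F ∧ (F ∧ F)) ∧ ((T ∧ F) ∨ ¬F)
  →2  F ∧ ((T ∧ F) ∨ ¬F)
  →3  F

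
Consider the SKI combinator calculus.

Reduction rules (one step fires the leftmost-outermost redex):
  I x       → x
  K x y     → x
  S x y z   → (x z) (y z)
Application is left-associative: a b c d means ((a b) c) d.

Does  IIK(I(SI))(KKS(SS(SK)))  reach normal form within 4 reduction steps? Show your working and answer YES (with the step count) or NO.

Answer: YES — reaches normal form SI in 4 ≤ 4 steps

Reduction:
  start: IIK(I(SI))(KKS(SS(SK)))
  →1  IK(I(SI))(KKS(SS(SK)))
  →2  K(I(SI))(KKS(SS(SK)))
  →3  I(SI)
  →4  SI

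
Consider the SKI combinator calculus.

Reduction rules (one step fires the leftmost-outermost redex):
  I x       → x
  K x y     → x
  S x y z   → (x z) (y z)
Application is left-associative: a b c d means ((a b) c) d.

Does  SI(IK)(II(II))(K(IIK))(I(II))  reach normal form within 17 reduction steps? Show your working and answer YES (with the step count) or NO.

  start: SI(IK)(II(II))(K(IIK))(I(II))
  step 1: I(II(II))(IK(II(II)))(K(IIK))(I(II))
  step 2: II(II)(IK(II(II)))(K(IIK))(I(II))
  step 3: I(II)(IK(II(II)))(K(IIK))(I(II))
  step 4: II(IK(II(II)))(K(IIK))(I(II))
  step 5: I(IK(II(II)))(K(IIK))(I(II))
  step 6: IK(II(II))(K(IIK))(I(II))
  step 7: K(II(II))(K(IIK))(I(II))
  step 8: II(II)(I(II))
  step 9: I(II)(I(II))
  step 10: II(I(II))
  step 11: I(I(II))
  step 12: I(II)
  step 13: II
  step 14: I

Answer: YES — reaches normal form I in 14 ≤ 17 steps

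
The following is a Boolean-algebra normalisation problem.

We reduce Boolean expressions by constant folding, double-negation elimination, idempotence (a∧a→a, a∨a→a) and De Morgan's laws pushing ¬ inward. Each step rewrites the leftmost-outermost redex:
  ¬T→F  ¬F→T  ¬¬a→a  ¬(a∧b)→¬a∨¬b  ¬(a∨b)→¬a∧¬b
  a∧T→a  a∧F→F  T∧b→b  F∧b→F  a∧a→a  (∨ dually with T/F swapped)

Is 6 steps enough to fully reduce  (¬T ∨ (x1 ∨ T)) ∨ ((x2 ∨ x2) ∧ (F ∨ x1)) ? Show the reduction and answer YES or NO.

  start: (¬T ∨ (x1 ∨ T)) ∨ ((x2 ∨ x2) ∧ (F ∨ x1))
  [1] (F ∨ (x1 ∨ T)) ∨ ((x2 ∨ x2) ∧ (F ∨ x1))
  [2] (x1 ∨ T) ∨ ((x2 ∨ x2) ∧ (F ∨ x1))
  [3] T ∨ ((x2 ∨ x2) ∧ (F ∨ x1))
  [4] T

Answer: YES — reaches normal form T in 4 ≤ 6 steps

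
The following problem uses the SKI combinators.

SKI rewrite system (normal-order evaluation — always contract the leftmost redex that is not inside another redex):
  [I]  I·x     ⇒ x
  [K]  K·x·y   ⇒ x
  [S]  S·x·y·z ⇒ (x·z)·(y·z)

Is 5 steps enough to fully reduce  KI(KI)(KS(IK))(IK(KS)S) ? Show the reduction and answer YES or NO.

  start: KI(KI)(KS(IK))(IK(KS)S)
  [1] I(KS(IK))(IK(KS)S)
  [2] KS(IK)(IK(KS)S)
  [3] S(IK(KS)S)
  [4] S(K(KS)S)
  [5] S(KS)

Answer: YES — reaches normal form S(KS) in 5 ≤ 5 steps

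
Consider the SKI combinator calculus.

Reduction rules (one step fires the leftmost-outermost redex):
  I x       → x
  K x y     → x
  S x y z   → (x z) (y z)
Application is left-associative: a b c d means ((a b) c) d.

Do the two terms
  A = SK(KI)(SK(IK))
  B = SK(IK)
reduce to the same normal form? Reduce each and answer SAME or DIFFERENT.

Term A:
  start: SK(KI)(SK(IK))
  step 1: K(SK(IK))(KI(SK(IK)))
  step 2: SK(IK)
  step 3: SKK

Term B:
  start: SK(IK)
  step 1: SKK

Answer: SAME — A ⇓ SKK, B ⇓ SKK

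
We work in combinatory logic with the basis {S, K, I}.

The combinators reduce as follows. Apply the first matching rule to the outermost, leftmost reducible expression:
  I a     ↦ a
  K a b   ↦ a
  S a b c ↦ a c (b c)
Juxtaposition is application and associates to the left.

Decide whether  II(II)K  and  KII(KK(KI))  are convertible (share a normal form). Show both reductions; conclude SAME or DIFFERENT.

Term A:
  start: II(II)K
  [1] I(II)K
  [2] IIK
  [3] IK
  [4] K

Term B:
  start: KII(KK(KI))
  [1] I(KK(KI))
  [2] KK(KI)
  [3] K

Answer: SAME — A ⇓ K, B ⇓ K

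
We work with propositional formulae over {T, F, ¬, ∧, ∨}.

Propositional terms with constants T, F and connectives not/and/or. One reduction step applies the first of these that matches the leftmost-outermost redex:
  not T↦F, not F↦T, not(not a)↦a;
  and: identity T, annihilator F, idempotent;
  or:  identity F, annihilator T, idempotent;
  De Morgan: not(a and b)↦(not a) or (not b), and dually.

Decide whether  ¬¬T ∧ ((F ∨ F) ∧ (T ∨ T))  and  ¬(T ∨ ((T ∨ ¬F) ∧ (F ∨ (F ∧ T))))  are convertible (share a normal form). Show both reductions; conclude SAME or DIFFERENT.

Answer: SAME — A ⇓ F, B ⇓ F

Derivation:
Term A:
  start: ¬¬T ∧ ((F ∨ F) ∧ (T ∨ T))
  step 1: T ∧ ((F ∨ F) ∧ (T ∨ T))
  step 2: (F ∨ F) ∧ (T ∨ T)
  step 3: F ∧ (T ∨ T)
  step 4: F

Term B:
  start: ¬(T ∨ ((T ∨ ¬F) ∧ (F ∨ (F ∧ T))))
  step 1: ¬T ∧ ¬((T ∨ ¬F) ∧ (F ∨ (F ∧ T)))
  step 2: F ∧ ¬((T ∨ ¬F) ∧ (F ∨ (F ∧ T)))
  step 3: F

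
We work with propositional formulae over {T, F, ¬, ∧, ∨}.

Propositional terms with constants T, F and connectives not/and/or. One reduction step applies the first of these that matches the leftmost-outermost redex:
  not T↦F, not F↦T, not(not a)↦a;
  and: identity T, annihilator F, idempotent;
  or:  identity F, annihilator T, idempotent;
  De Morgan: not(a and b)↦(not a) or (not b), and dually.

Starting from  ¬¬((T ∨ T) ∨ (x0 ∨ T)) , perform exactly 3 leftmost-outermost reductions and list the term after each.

Answer: after 3 steps: T

Reduction:
  start: ¬¬((T ∨ T) ∨ (x0 ∨ T))
  step 1: (T ∨ T) ∨ (x0 ∨ T)
  step 2: T ∨ (x0 ∨ T)
  step 3: T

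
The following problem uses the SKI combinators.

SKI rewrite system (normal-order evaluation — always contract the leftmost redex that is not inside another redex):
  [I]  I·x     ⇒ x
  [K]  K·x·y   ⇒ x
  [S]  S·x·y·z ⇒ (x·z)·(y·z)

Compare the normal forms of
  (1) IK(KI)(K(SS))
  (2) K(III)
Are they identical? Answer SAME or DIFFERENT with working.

Term A:
  start: IK(KI)(K(SS))
  step 1: K(KI)(K(SS))
  step 2: KI

Term B:
  start: K(III)
  step 1: K(II)
  step 2: KI

Answer: SAME — A ⇓ KI, B ⇓ KI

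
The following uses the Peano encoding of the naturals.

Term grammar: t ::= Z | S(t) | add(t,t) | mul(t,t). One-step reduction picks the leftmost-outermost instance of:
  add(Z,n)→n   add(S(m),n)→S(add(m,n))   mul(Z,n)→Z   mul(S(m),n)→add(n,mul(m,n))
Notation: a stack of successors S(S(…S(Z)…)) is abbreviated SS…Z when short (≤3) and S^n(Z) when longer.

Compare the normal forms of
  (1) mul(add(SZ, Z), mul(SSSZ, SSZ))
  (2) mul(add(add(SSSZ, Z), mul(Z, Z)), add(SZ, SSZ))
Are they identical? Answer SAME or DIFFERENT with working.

Term A:
  start: mul(add(SZ, Z), mul(SSSZ, SSZ))
  step 1: mul(S(add(Z, Z)), mul(SSSZ, SSZ))
  step 2: add(mul(SSSZ, SSZ), mul(add(Z, Z), mul(SSSZ, SSZ)))
  step 3: add(add(SSZ, mul(SSZ, SSZ)), mul(add(Z, Z), mul(SSSZ, SSZ)))
  step 4: add(S(add(SZ, mul(SSZ, SSZ))), mul(add(Z, Z), mul(SSSZ, SSZ)))
  step 5: S(add(add(SZ, mul(SSZ, SSZ)), mul(add(Z, Z), mul(SSSZ, SSZ))))
  step 6: S(add(S(add(Z, mul(SSZ, SSZ))), mul(add(Z, Z), mul(SSSZ, SSZ))))
  step 7: S(S(add(add(Z, mul(SSZ, SSZ)), mul(add(Z, Z), mul(SSSZ, SSZ)))))
  step 8: S(S(add(mul(SSZ, SSZ), mul(add(Z, Z), mul(SSSZ, SSZ)))))
  step 9: S(S(add(add(SSZ, mul(SZ, SSZ)), mul(add(Z, Z), mul(SSSZ, SSZ)))))
  step 10: S(S(add(S(add(SZ, mul(SZ, SSZ))), mul(add(Z, Z), mul(SSSZ, SSZ)))))
  step 11: S(S(S(add(add(SZ, mul(SZ, SSZ)), mul(add(Z, Z), mul(SSSZ, SSZ))))))
  step 12: S(S(S(add(S(add(Z, mul(SZ, SSZ))), mul(add(Z, Z), mul(SSSZ, SSZ))))))
  step 13: S(S(S(S(add(add(Z, mul(SZ, SSZ)), mul(add(Z, Z), mul(SSSZ, SSZ)))))))
  step 14: S(S(S(S(add(mul(SZ, SSZ), mul(add(Z, Z), mul(SSSZ, SSZ)))))))
  step 15: S(S(S(S(add(add(SSZ, mul(Z, SSZ)), mul(add(Z, Z), mul(SSSZ, SSZ)))))))
  step 16: S(S(S(S(add(S(add(SZ, mul(Z, SSZ))), mul(add(Z, Z), mul(SSSZ, SSZ)))))))
  step 17: S(S(S(S(S(add(add(SZ, mul(Z, SSZ)), mul(add(Z, Z), mul(SSSZ, SSZ))))))))
  step 18: S(S(S(S(S(add(S(add(Z, mul(Z, SSZ))), mul(add(Z, Z), mul(SSSZ, SSZ))))))))
  step 19: S(S(S(S(S(S(add(add(Z, mul(Z, SSZ)), mul(add(Z, Z), mul(SSSZ, SSZ)))))))))
  step 20: S(S(S(S(S(S(add(mul(Z, SSZ), mul(add(Z, Z), mul(SSSZ, SSZ)))))))))
  step 21: S(S(S(S(S(S(add(Z, mul(add(Z, Z), mul(SSSZ, SSZ)))))))))
  step 22: S(S(S(S(S(S(mul(add(Z, Z), mul(SSSZ, SSZ))))))))
  step 23: S(S(S(S(S(S(mul(Z, mul(SSSZ, SSZ))))))))
  step 24: S^6(Z)

Term B:
  start: mul(add(add(SSSZ, Z), mul(Z, Z)), add(SZ, SSZ))
  step 1: mul(add(S(add(SSZ, Z)), mul(Z, Z)), add(SZ, SSZ))
  step 2: mul(S(add(add(SSZ, Z), mul(Z, Z))), add(SZ, SSZ))
  step 3: add(add(SZ, SSZ), mul(add(add(SSZ, Z), mul(Z, Z)), add(SZ, SSZ)))
  step 4: add(S(add(Z, SSZ)), mul(add(add(SSZ, Z), mul(Z, Z)), add(SZ, SSZ)))
  step 5: S(add(add(Z, SSZ), mul(add(add(SSZ, Z), mul(Z, Z)), add(SZ, SSZ))))
  step 6: S(add(SSZ, mul(add(add(SSZ, Z), mul(Z, Z)), add(SZ, SSZ))))
  step 7: S(S(add(SZ, mul(add(add(SSZ, Z), mul(Z, Z)), add(SZ, SSZ)))))
  step 8: S(S(S(add(Z, mul(add(add(SSZ, Z), mul(Z, Z)), add(SZ, SSZ))))))
  step 9: S(S(S(mul(add(add(SSZ, Z), mul(Z, Z)), add(SZ, SSZ)))))
  step 10: S(S(S(mul(add(S(add(SZ, Z)), mul(Z, Z)), add(SZ, SSZ)))))
  step 11: S(S(S(mul(S(add(add(SZ, Z), mul(Z, Z))), add(SZ, SSZ)))))
  step 12: S(S(S(add(add(SZ, SSZ), mul(add(add(SZ, Z), mul(Z, Z)), add(SZ, SSZ))))))
  step 13: S(S(S(add(S(add(Z, SSZ)), mul(add(add(SZ, Z), mul(Z, Z)), add(SZ, SSZ))))))
  step 14: S(S(S(S(add(add(Z, SSZ), mul(add(add(SZ, Z), mul(Z, Z)), add(SZ, SSZ)))))))
  step 15: S(S(S(S(add(SSZ, mul(add(add(SZ, Z), mul(Z, Z)), add(SZ, SSZ)))))))
  step 16: S(S(S(S(S(add(SZ, mul(add(add(SZ, Z), mul(Z, Z)), add(SZ, SSZ))))))))
  step 17: S(S(S(S(S(S(add(Z, mul(add(add(SZ, Z), mul(Z, Z)), add(SZ, SSZ)))))))))
  step 18: S(S(S(S(S(S(mul(add(add(SZ, Z), mul(Z, Z)), add(SZ, SSZ))))))))
  step 19: S(S(S(S(S(S(mul(add(S(add(Z, Z)), mul(Z, Z)), add(SZ, SSZ))))))))
  step 20: S(S(S(S(S(S(mul(S(add(add(Z, Z), mul(Z, Z))), add(SZ, SSZ))))))))
  step 21: S(S(S(S(S(S(add(add(SZ, SSZ), mul(add(add(Z, Z), mul(Z, Z)), add(SZ, SSZ)))))))))
  step 22: S(S(S(S(S(S(add(S(add(Z, SSZ)), mul(add(add(Z, Z), mul(Z, Z)), add(SZ, SSZ)))))))))
  step 23: S(S(S(S(S(S(S(add(add(Z, SSZ), mul(add(add(Z, Z), mul(Z, Z)), add(SZ, SSZ))))))))))
  step 24: S(S(S(S(S(S(S(add(SSZ, mul(add(add(Z, Z), mul(Z, Z)), add(SZ, SSZ))))))))))
  step 25: S(S(S(S(S(S(S(S(add(SZ, mul(add(add(Z, Z), mul(Z, Z)), add(SZ, SSZ)))))))))))
  step 26: S(S(S(S(S(S(S(S(S(add(Z, mul(add(add(Z, Z), mul(Z, Z)), add(SZ, SSZ))))))))))))
  step 27: S(S(S(S(S(S(S(S(S(mul(add(add(Z, Z), mul(Z, Z)), add(SZ, SSZ)))))))))))
  step 28: S(S(S(S(S(S(S(S(S(mul(add(Z, mul(Z, Z)), add(SZ, SSZ)))))))))))
  step 29: S(S(S(S(S(S(S(S(S(mul(mul(Z, Z), add(SZ, SSZ)))))))))))
  step 30: S(S(S(S(S(S(S(S(S(mul(Z, add(SZ, SSZ)))))))))))
  step 31: S^9(Z)

Answer: DIFFERENT — A ⇓ S^6(Z), B ⇓ S^9(Z)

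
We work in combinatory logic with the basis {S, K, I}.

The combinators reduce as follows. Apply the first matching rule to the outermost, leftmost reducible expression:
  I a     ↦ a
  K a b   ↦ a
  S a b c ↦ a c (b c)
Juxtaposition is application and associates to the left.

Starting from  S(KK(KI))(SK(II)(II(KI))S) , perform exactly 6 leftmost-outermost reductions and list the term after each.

  start: S(KK(KI))(SK(II)(II(KI))S)
  →1  SK(SK(II)(II(KI))S)
  →2  SK(K(II(KI))(II(II(KI)))S)
  →3  SK(II(KI)S)
  →4  SK(I(KI)S)
  →5  SK(KIS)
  →6  SKI

Answer: after 6 steps: SKI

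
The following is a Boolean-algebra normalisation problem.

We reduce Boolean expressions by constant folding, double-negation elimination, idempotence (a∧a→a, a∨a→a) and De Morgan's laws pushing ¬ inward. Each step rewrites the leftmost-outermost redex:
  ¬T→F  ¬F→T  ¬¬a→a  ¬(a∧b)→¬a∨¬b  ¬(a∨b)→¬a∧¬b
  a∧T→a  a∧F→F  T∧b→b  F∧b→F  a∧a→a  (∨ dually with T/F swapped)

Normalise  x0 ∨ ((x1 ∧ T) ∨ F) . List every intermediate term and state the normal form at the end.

Answer: normal form = x0 ∨ x1  (in 2 steps)

Working:
  start: x0 ∨ ((x1 ∧ T) ∨ F)
  [1] x0 ∨ (x1 ∧ T)
  [2] x0 ∨ x1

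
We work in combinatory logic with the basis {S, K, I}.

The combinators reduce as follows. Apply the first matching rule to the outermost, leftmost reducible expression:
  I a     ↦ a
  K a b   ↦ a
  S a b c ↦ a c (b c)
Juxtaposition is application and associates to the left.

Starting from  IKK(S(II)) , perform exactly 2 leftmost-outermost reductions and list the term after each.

  start: IKK(S(II))
  step 1: KK(S(II))
  step 2: K

Answer: after 2 steps: K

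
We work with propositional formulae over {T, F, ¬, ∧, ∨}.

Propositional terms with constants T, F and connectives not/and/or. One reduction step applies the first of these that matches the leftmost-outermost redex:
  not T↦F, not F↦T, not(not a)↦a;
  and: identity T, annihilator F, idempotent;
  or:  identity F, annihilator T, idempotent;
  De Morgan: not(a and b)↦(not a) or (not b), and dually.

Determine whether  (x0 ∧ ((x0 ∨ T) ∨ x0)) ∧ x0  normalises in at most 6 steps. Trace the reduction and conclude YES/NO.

  start: (x0 ∧ ((x0 ∨ T) ∨ x0)) ∧ x0
  [1] (x0 ∧ (T ∨ x0)) ∧ x0
  [2] (x0 ∧ T) ∧ x0
  [3] x0 ∧ x0
  [4] x0

Answer: YES — reaches normal form x0 in 4 ≤ 6 steps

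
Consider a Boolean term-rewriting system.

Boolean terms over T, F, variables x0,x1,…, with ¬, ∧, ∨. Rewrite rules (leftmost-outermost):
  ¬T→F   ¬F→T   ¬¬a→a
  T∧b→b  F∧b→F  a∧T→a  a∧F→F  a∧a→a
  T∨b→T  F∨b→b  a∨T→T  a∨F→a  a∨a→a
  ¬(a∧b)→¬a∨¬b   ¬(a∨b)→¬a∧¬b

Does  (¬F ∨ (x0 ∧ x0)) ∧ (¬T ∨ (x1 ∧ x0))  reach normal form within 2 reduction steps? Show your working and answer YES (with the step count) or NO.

Answer: NO — after 2 steps the term is T ∧ (¬T ∨ (x1 ∧ x0)), not yet normal

Derivation:
  start: (¬F ∨ (x0 ∧ x0)) ∧ (¬T ∨ (x1 ∧ x0))
  →1  (T ∨ (x0 ∧ x0)) ∧ (¬T ∨ (x1 ∧ x0))
  →2  T ∧ (¬T ∨ (x1 ∧ x0))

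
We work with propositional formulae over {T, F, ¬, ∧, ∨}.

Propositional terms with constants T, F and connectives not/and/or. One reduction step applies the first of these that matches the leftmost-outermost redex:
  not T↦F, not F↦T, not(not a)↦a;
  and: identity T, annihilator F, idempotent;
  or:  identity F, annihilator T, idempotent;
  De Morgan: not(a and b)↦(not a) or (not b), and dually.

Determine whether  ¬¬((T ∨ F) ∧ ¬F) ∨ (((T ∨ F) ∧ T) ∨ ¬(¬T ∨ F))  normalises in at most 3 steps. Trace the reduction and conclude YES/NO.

Answer: NO — after 3 steps the term is ¬F ∨ (((T ∨ F) ∧ T) ∨ ¬(¬T ∨ F)), not yet normal

Reduction:
  start: ¬¬((T ∨ F) ∧ ¬F) ∨ (((T ∨ F) ∧ T) ∨ ¬(¬T ∨ F))
  →1  ((T ∨ F) ∧ ¬F) ∨ (((T ∨ F) ∧ T) ∨ ¬(¬T ∨ F))
  →2  (T ∧ ¬F) ∨ (((T ∨ F) ∧ T) ∨ ¬(¬T ∨ F))
  →3  ¬F ∨ (((T ∨ F) ∧ T) ∨ ¬(¬T ∨ F))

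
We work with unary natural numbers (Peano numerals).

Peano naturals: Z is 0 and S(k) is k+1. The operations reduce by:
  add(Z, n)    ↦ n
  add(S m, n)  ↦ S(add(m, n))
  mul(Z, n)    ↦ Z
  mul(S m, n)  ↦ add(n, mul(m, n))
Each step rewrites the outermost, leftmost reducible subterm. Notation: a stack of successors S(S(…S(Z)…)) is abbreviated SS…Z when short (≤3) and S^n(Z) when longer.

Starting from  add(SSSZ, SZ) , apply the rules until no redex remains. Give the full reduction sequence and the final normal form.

Answer: normal form = S^4(Z)  (in 4 steps)

Reduction:
  start: add(SSSZ, SZ)
  step 1: S(add(SSZ, SZ))
  step 2: S(S(add(SZ, SZ)))
  step 3: S(S(S(add(Z, SZ))))
  step 4: S^4(Z)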